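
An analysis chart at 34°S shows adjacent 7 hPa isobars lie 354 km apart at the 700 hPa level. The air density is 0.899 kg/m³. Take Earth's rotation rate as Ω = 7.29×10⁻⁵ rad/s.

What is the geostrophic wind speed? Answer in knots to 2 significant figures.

Coriolis parameter at 34°S:
f = 2Ω sin φ = 2 × 7.29×10⁻⁵ × sin 34° = 8.15×10⁻⁵ s⁻¹
Pressure gradient: |∂P/∂n| = 700 Pa / 354000 m = 1.98×10⁻³ Pa/m
Geostrophic balance (pressure-gradient force = Coriolis force):
V_g = (1/(fρ)) |∂P/∂n| = 1.98×10⁻³ / (8.15×10⁻⁵ × 0.899) = 27.0 m/s
Converting: 27.0 m/s × 1.944 = 52 knots

52 knots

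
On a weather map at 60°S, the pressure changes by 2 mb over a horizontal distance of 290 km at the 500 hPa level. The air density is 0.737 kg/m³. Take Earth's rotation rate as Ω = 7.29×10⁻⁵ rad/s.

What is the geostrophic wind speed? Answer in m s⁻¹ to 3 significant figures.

Coriolis parameter at 60°S:
f = 2Ω sin φ = 2 × 7.29×10⁻⁵ × sin 60° = 1.26×10⁻⁴ s⁻¹
Pressure gradient: |∂P/∂n| = 200 Pa / 290000 m = 6.90×10⁻⁴ Pa/m
Geostrophic balance (pressure-gradient force = Coriolis force):
V_g = (1/(fρ)) |∂P/∂n| = 6.90×10⁻⁴ / (1.26×10⁻⁴ × 0.737) = 7.41 m/s

7.41 m s⁻¹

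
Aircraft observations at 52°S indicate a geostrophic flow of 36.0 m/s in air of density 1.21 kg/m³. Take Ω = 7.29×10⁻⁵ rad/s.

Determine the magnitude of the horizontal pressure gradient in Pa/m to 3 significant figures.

Coriolis parameter at 52°S:
f = 2Ω sin φ = 2 × 7.29×10⁻⁵ × sin 52° = 1.15×10⁻⁴ s⁻¹
Geostrophic balance rearranged: |∂P/∂n| = f ρ V_g
|∂P/∂n| = 1.15×10⁻⁴ × 1.21 × 36.0 = 5.00×10⁻³ Pa/m

5.00×10⁻³ Pa/m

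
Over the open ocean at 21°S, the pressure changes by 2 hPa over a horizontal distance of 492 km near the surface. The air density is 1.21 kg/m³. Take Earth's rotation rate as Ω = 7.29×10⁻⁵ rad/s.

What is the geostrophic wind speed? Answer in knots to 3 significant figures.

12.5 knots

Coriolis parameter at 21°S:
f = 2Ω sin φ = 2 × 7.29×10⁻⁵ × sin 21° = 5.23×10⁻⁵ s⁻¹
Pressure gradient: |∂P/∂n| = 200 Pa / 492000 m = 4.07×10⁻⁴ Pa/m
Geostrophic balance (pressure-gradient force = Coriolis force):
V_g = (1/(fρ)) |∂P/∂n| = 4.07×10⁻⁴ / (5.23×10⁻⁵ × 1.21) = 6.43 m/s
Converting: 6.43 m/s × 1.944 = 12.5 knots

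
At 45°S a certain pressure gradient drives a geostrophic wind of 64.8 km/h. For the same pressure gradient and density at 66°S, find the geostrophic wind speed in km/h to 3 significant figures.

With the same pressure gradient and density, V_g ∝ 1/f ∝ 1/sin φ.
V₂ = V₁ · sin φ₁ / sin φ₂ = 64.8 × sin 45° / sin 66°
V₂ = 64.8 × 0.7071/0.9135 = 50.2 km/h

50.2 km/h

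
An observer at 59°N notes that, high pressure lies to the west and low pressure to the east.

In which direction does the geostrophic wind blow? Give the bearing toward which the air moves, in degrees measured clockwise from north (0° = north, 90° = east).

180°

The pressure-gradient force points toward the east (bearing 090°).
Geostrophic balance: in the Northern Hemisphere the Coriolis force deflects motion to the right, so the geostrophic wind blows 90° to the right of the pressure-gradient force (low pressure on the left).
Rotating 090° by 90° clockwise gives 180° — the wind blows toward the south.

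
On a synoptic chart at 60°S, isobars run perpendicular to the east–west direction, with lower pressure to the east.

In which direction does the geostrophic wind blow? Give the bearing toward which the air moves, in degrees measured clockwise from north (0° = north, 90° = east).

The pressure-gradient force points toward the east (bearing 090°).
Geostrophic balance: in the Southern Hemisphere the Coriolis force deflects motion to the left, so the geostrophic wind blows 90° to the left of the pressure-gradient force (low pressure on the right).
Rotating 090° by 90° counterclockwise gives 000° — the wind blows toward the north.

000°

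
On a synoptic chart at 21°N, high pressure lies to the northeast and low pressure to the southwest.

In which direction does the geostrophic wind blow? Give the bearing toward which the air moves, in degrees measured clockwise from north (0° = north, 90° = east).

315°

The pressure-gradient force points toward the southwest (bearing 225°).
Geostrophic balance: in the Northern Hemisphere the Coriolis force deflects motion to the right, so the geostrophic wind blows 90° to the right of the pressure-gradient force (low pressure on the left).
Rotating 225° by 90° clockwise gives 315° — the wind blows toward the northwest.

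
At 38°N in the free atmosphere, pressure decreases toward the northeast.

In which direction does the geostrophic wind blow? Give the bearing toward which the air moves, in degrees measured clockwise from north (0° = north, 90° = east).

135°

The pressure-gradient force points toward the northeast (bearing 045°).
Geostrophic balance: in the Northern Hemisphere the Coriolis force deflects motion to the right, so the geostrophic wind blows 90° to the right of the pressure-gradient force (low pressure on the left).
Rotating 045° by 90° clockwise gives 135° — the wind blows toward the southeast.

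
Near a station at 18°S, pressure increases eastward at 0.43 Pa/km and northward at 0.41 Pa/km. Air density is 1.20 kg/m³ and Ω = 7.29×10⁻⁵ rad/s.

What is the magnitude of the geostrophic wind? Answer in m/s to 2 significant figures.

11 m/s

Coriolis parameter at 18°S:
f = 2Ω sin φ = 2 × 7.29×10⁻⁵ × sin 18° = 4.51×10⁻⁵ s⁻¹
In the Southern Hemisphere f is negative: f = −4.51×10⁻⁵ s⁻¹.
Component geostrophic relations (x east, y north):
u_g = −(1/(fρ)) ∂P/∂y,  v_g = (1/(fρ)) ∂P/∂x
u_g = −(0.41×10⁻³)/(−4.51×10⁻⁵ × 1.20) = 7.58 m/s;  v_g = (0.43×10⁻³)/(−4.51×10⁻⁵ × 1.20) = −7.95 m/s
|V_g| = √(u_g² + v_g²) = 11.0 m/s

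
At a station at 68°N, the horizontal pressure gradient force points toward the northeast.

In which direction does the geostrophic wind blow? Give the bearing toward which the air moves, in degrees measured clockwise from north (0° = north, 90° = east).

135°

The pressure-gradient force points toward the northeast (bearing 045°).
Geostrophic balance: in the Northern Hemisphere the Coriolis force deflects motion to the right, so the geostrophic wind blows 90° to the right of the pressure-gradient force (low pressure on the left).
Rotating 045° by 90° clockwise gives 135° — the wind blows toward the southeast.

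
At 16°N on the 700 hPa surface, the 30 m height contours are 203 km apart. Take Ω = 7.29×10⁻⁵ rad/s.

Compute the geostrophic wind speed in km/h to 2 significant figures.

Coriolis parameter at 16°N:
f = 2Ω sin φ = 2 × 7.29×10⁻⁵ × sin 16° = 4.02×10⁻⁵ s⁻¹
Height gradient: |∂Z/∂n| = 30 m / 203000 m = 1.48×10⁻⁴
On a pressure surface, geostrophic balance gives V_g = (g/f)|∂Z/∂n|:
V_g = 9.81 × 1.48×10⁻⁴ / 4.02×10⁻⁵ = 36.1 m/s
Converting: 36.1 m/s × 3.6 = 130 km/h

130 km/h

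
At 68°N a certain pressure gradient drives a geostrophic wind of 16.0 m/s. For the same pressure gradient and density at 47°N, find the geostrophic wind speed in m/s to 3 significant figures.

20.3 m/s

With the same pressure gradient and density, V_g ∝ 1/f ∝ 1/sin φ.
V₂ = V₁ · sin φ₁ / sin φ₂ = 16.0 × sin 68° / sin 47°
V₂ = 16.0 × 0.9272/0.7314 = 20.3 m/s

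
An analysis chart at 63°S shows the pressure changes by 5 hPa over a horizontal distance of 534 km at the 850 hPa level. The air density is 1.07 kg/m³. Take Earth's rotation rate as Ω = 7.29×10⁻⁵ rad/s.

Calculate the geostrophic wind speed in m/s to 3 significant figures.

6.74 m/s

Coriolis parameter at 63°S:
f = 2Ω sin φ = 2 × 7.29×10⁻⁵ × sin 63° = 1.30×10⁻⁴ s⁻¹
Pressure gradient: |∂P/∂n| = 500 Pa / 534000 m = 9.36×10⁻⁴ Pa/m
Geostrophic balance (pressure-gradient force = Coriolis force):
V_g = (1/(fρ)) |∂P/∂n| = 9.36×10⁻⁴ / (1.30×10⁻⁴ × 1.07) = 6.74 m/s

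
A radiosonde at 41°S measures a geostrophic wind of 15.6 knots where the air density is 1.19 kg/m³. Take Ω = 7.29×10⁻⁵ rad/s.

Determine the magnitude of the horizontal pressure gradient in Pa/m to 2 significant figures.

Coriolis parameter at 41°S:
f = 2Ω sin φ = 2 × 7.29×10⁻⁵ × sin 41° = 9.57×10⁻⁵ s⁻¹
Wind speed in SI: 15.6 knots = 8.03 m/s
Geostrophic balance rearranged: |∂P/∂n| = f ρ V_g
|∂P/∂n| = 9.57×10⁻⁵ × 1.19 × 8.03 = 9.14×10⁻⁴ Pa/m

9.1×10⁻⁴ Pa/m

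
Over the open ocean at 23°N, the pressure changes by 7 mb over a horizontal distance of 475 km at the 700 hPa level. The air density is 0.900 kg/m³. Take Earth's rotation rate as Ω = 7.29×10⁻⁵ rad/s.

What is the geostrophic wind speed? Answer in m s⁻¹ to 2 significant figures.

Coriolis parameter at 23°N:
f = 2Ω sin φ = 2 × 7.29×10⁻⁵ × sin 23° = 5.70×10⁻⁵ s⁻¹
Pressure gradient: |∂P/∂n| = 700 Pa / 475000 m = 1.47×10⁻³ Pa/m
Geostrophic balance (pressure-gradient force = Coriolis force):
V_g = (1/(fρ)) |∂P/∂n| = 1.47×10⁻³ / (5.70×10⁻⁵ × 0.900) = 28.7 m/s

29 m s⁻¹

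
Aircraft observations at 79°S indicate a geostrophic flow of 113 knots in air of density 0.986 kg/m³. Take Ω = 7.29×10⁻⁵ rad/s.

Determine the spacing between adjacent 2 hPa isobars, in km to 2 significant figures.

Coriolis parameter at 79°S:
f = 2Ω sin φ = 2 × 7.29×10⁻⁵ × sin 79° = 1.43×10⁻⁴ s⁻¹
Wind speed in SI: 113 knots = 58.1 m/s
Geostrophic balance rearranged: |∂P/∂n| = f ρ V_g
|∂P/∂n| = 1.43×10⁻⁴ × 0.986 × 58.1 = 8.20×10⁻³ Pa/m
Isobar spacing: Δn = ΔP/|∂P/∂n| = 200 Pa / 8.20×10⁻³ Pa/m = 24380 m ≈ 24 km

24 km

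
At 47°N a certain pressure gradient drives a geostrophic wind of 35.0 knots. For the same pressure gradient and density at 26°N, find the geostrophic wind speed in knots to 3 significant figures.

With the same pressure gradient and density, V_g ∝ 1/f ∝ 1/sin φ.
V₂ = V₁ · sin φ₁ / sin φ₂ = 35.0 × sin 47° / sin 26°
V₂ = 35.0 × 0.7314/0.4384 = 58.4 knots

58.4 knots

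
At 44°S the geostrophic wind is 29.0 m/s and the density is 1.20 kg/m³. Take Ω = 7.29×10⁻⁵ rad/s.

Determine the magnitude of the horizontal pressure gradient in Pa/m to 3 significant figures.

3.52×10⁻³ Pa/m

Coriolis parameter at 44°S:
f = 2Ω sin φ = 2 × 7.29×10⁻⁵ × sin 44° = 1.01×10⁻⁴ s⁻¹
Geostrophic balance rearranged: |∂P/∂n| = f ρ V_g
|∂P/∂n| = 1.01×10⁻⁴ × 1.20 × 29.0 = 3.52×10⁻³ Pa/m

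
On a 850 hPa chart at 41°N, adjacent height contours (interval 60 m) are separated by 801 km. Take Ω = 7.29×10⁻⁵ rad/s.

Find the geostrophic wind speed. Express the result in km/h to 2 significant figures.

28 km/h

Coriolis parameter at 41°N:
f = 2Ω sin φ = 2 × 7.29×10⁻⁵ × sin 41° = 9.57×10⁻⁵ s⁻¹
Height gradient: |∂Z/∂n| = 60 m / 801000 m = 7.49×10⁻⁵
On a pressure surface, geostrophic balance gives V_g = (g/f)|∂Z/∂n|:
V_g = 9.81 × 7.49×10⁻⁵ / 9.57×10⁻⁵ = 7.68 m/s
Converting: 7.68 m/s × 3.6 = 28 km/h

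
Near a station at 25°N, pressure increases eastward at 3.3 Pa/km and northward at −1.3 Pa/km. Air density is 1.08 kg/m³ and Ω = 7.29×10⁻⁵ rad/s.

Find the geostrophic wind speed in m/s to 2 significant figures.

Coriolis parameter at 25°N:
f = 2Ω sin φ = 2 × 7.29×10⁻⁵ × sin 25° = 6.16×10⁻⁵ s⁻¹
Component geostrophic relations (x east, y north):
u_g = −(1/(fρ)) ∂P/∂y,  v_g = (1/(fρ)) ∂P/∂x
u_g = −(−1.3×10⁻³)/(6.16×10⁻⁵ × 1.08) = 19.5 m/s;  v_g = (3.3×10⁻³)/(6.16×10⁻⁵ × 1.08) = 49.6 m/s
|V_g| = √(u_g² + v_g²) = 53.3 m/s

53 m/s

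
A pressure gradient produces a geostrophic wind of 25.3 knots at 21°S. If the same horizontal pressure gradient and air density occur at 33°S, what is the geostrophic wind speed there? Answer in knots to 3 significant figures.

16.6 knots

With the same pressure gradient and density, V_g ∝ 1/f ∝ 1/sin φ.
V₂ = V₁ · sin φ₁ / sin φ₂ = 25.3 × sin 21° / sin 33°
V₂ = 25.3 × 0.3584/0.5446 = 16.6 knots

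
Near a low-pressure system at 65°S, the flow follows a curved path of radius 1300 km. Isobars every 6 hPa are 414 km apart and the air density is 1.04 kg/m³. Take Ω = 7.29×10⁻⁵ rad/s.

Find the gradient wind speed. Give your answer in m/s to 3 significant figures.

Coriolis parameter at 65°S:
f = 2Ω sin φ = 2 × 7.29×10⁻⁵ × sin 65° = 1.32×10⁻⁴ s⁻¹
Pressure gradient: |∂P/∂n| = 600 Pa / 414000 m = 1.45×10⁻³ Pa/m
Geostrophic speed: V_g = |∂P/∂n|/(fρ) = 1.45×10⁻³/(1.32×10⁻⁴ × 1.04) = 10.5 m/s
Around a low, centrifugal force acts outward with Coriolis, so pressure-gradient force balances both:
(1/ρ)|∂P/∂n| = fV + V²/R  →  V² + fR·V − fR·V_g = 0
With fR = 1.32×10⁻⁴ × 1300×10³ m = 172 m/s:
V = [−fR + √((fR)² + 4 fR V_g)]/2 = [−172 + √(172² + 4×172×10.5)]/2 = 9.97 m/s
Subgeostrophic (V < V_g = 10.5 m/s), as expected around a low.

9.97 m/s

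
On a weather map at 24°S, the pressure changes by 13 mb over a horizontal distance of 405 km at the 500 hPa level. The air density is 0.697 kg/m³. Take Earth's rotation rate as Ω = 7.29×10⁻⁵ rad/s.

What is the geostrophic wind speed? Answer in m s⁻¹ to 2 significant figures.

Coriolis parameter at 24°S:
f = 2Ω sin φ = 2 × 7.29×10⁻⁵ × sin 24° = 5.93×10⁻⁵ s⁻¹
Pressure gradient: |∂P/∂n| = 1300 Pa / 405000 m = 3.21×10⁻³ Pa/m
Geostrophic balance (pressure-gradient force = Coriolis force):
V_g = (1/(fρ)) |∂P/∂n| = 3.21×10⁻³ / (5.93×10⁻⁵ × 0.697) = 77.7 m/s

78 m s⁻¹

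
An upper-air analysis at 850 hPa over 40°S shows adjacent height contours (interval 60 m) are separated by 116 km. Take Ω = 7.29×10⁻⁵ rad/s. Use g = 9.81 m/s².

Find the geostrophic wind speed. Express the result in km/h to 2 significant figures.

190 km/h

Coriolis parameter at 40°S:
f = 2Ω sin φ = 2 × 7.29×10⁻⁵ × sin 40° = 9.37×10⁻⁵ s⁻¹
Height gradient: |∂Z/∂n| = 60 m / 116000 m = 5.17×10⁻⁴
On a pressure surface, geostrophic balance gives V_g = (g/f)|∂Z/∂n|:
V_g = 9.81 × 5.17×10⁻⁴ / 9.37×10⁻⁵ = 54.1 m/s
Converting: 54.1 m/s × 3.6 = 190 km/h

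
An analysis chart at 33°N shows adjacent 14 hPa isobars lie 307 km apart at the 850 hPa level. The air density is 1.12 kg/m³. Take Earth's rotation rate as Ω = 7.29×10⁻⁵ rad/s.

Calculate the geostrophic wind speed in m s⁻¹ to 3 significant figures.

51.3 m s⁻¹

Coriolis parameter at 33°N:
f = 2Ω sin φ = 2 × 7.29×10⁻⁵ × sin 33° = 7.94×10⁻⁵ s⁻¹
Pressure gradient: |∂P/∂n| = 1400 Pa / 307000 m = 4.56×10⁻³ Pa/m
Geostrophic balance (pressure-gradient force = Coriolis force):
V_g = (1/(fρ)) |∂P/∂n| = 4.56×10⁻³ / (7.94×10⁻⁵ × 1.12) = 51.3 m/s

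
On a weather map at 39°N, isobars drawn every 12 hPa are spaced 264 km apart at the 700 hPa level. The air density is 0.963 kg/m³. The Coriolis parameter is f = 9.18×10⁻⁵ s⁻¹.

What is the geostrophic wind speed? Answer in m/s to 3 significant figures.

51.4 m/s

Pressure gradient: |∂P/∂n| = 1200 Pa / 264000 m = 4.55×10⁻³ Pa/m
Geostrophic balance (pressure-gradient force = Coriolis force):
V_g = (1/(fρ)) |∂P/∂n| = 4.55×10⁻³ / (9.18×10⁻⁵ × 0.963) = 51.4 m/s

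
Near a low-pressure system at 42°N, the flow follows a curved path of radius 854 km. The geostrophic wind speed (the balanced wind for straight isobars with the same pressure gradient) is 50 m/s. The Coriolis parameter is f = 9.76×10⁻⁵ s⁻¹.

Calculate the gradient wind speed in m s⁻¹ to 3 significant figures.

35.2 m s⁻¹

Around a low, centrifugal force acts outward with Coriolis, so pressure-gradient force balances both:
(1/ρ)|∂P/∂n| = fV + V²/R  →  V² + fR·V − fR·V_g = 0
With fR = 9.76×10⁻⁵ × 854×10³ m = 83.4 m/s:
V = [−fR + √((fR)² + 4 fR V_g)]/2 = [−83.4 + √(83.4² + 4×83.4×50)]/2 = 35.2 m/s
Subgeostrophic (V < V_g = 50 m/s), as expected around a low.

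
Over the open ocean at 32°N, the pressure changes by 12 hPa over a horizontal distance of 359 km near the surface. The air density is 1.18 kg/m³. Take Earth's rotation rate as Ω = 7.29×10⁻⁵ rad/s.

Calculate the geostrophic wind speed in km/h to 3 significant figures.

132 km/h

Coriolis parameter at 32°N:
f = 2Ω sin φ = 2 × 7.29×10⁻⁵ × sin 32° = 7.73×10⁻⁵ s⁻¹
Pressure gradient: |∂P/∂n| = 1200 Pa / 359000 m = 3.34×10⁻³ Pa/m
Geostrophic balance (pressure-gradient force = Coriolis force):
V_g = (1/(fρ)) |∂P/∂n| = 3.34×10⁻³ / (7.73×10⁻⁵ × 1.18) = 36.7 m/s
Converting: 36.7 m/s × 3.6 = 132 km/h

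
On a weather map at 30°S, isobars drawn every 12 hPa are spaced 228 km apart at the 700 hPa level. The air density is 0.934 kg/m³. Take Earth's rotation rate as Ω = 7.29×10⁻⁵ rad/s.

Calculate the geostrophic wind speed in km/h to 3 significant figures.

278 km/h

Coriolis parameter at 30°S:
f = 2Ω sin φ = 2 × 7.29×10⁻⁵ × sin 30° = 7.29×10⁻⁵ s⁻¹
Pressure gradient: |∂P/∂n| = 1200 Pa / 228000 m = 5.26×10⁻³ Pa/m
Geostrophic balance (pressure-gradient force = Coriolis force):
V_g = (1/(fρ)) |∂P/∂n| = 5.26×10⁻³ / (7.29×10⁻⁵ × 0.934) = 77.3 m/s
Converting: 77.3 m/s × 3.6 = 278 km/h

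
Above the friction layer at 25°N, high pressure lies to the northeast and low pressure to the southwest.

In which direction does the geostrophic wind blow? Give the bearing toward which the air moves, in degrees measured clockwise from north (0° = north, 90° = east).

315°

The pressure-gradient force points toward the southwest (bearing 225°).
Geostrophic balance: in the Northern Hemisphere the Coriolis force deflects motion to the right, so the geostrophic wind blows 90° to the right of the pressure-gradient force (low pressure on the left).
Rotating 225° by 90° clockwise gives 315° — the wind blows toward the northwest.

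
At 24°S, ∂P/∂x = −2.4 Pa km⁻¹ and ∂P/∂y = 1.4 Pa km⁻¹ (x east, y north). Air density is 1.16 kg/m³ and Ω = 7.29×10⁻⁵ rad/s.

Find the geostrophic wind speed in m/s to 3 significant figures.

40.4 m/s

Coriolis parameter at 24°S:
f = 2Ω sin φ = 2 × 7.29×10⁻⁵ × sin 24° = 5.93×10⁻⁵ s⁻¹
In the Southern Hemisphere f is negative: f = −5.93×10⁻⁵ s⁻¹.
Component geostrophic relations (x east, y north):
u_g = −(1/(fρ)) ∂P/∂y,  v_g = (1/(fρ)) ∂P/∂x
u_g = −(1.4×10⁻³)/(−5.93×10⁻⁵ × 1.16) = 20.4 m/s;  v_g = (−2.4×10⁻³)/(−5.93×10⁻⁵ × 1.16) = 34.9 m/s
|V_g| = √(u_g² + v_g²) = 40.4 m/s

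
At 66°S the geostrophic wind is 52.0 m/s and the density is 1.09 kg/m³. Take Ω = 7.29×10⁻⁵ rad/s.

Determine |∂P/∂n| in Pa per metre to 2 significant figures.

7.5×10⁻³ Pa/m

Coriolis parameter at 66°S:
f = 2Ω sin φ = 2 × 7.29×10⁻⁵ × sin 66° = 1.33×10⁻⁴ s⁻¹
Geostrophic balance rearranged: |∂P/∂n| = f ρ V_g
|∂P/∂n| = 1.33×10⁻⁴ × 1.09 × 52.0 = 7.55×10⁻³ Pa/m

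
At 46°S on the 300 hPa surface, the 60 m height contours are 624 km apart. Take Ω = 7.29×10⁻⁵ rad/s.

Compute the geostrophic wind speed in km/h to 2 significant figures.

Coriolis parameter at 46°S:
f = 2Ω sin φ = 2 × 7.29×10⁻⁵ × sin 46° = 1.05×10⁻⁴ s⁻¹
Height gradient: |∂Z/∂n| = 60 m / 624000 m = 9.62×10⁻⁵
On a pressure surface, geostrophic balance gives V_g = (g/f)|∂Z/∂n|:
V_g = 9.81 × 9.62×10⁻⁵ / 1.05×10⁻⁴ = 8.99 m/s
Converting: 8.99 m/s × 3.6 = 32 km/h

32 km/h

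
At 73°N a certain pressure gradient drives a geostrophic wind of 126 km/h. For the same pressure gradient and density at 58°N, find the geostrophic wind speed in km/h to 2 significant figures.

140 km/h

With the same pressure gradient and density, V_g ∝ 1/f ∝ 1/sin φ.
V₂ = V₁ · sin φ₁ / sin φ₂ = 126 × sin 73° / sin 58°
V₂ = 126 × 0.9563/0.8480 = 140 km/h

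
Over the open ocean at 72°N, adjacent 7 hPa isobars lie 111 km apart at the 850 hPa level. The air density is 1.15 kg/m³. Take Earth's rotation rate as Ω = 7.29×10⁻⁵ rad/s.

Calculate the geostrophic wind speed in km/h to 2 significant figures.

Coriolis parameter at 72°N:
f = 2Ω sin φ = 2 × 7.29×10⁻⁵ × sin 72° = 1.39×10⁻⁴ s⁻¹
Pressure gradient: |∂P/∂n| = 700 Pa / 111000 m = 6.31×10⁻³ Pa/m
Geostrophic balance (pressure-gradient force = Coriolis force):
V_g = (1/(fρ)) |∂P/∂n| = 6.31×10⁻³ / (1.39×10⁻⁴ × 1.15) = 39.5 m/s
Converting: 39.5 m/s × 3.6 = 140 km/h

140 km/h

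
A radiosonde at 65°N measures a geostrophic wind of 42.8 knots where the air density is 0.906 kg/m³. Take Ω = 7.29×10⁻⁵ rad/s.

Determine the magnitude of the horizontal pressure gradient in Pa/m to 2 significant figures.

2.6×10⁻³ Pa/m

Coriolis parameter at 65°N:
f = 2Ω sin φ = 2 × 7.29×10⁻⁵ × sin 65° = 1.32×10⁻⁴ s⁻¹
Wind speed in SI: 42.8 knots = 22.0 m/s
Geostrophic balance rearranged: |∂P/∂n| = f ρ V_g
|∂P/∂n| = 1.32×10⁻⁴ × 0.906 × 22.0 = 2.64×10⁻³ Pa/m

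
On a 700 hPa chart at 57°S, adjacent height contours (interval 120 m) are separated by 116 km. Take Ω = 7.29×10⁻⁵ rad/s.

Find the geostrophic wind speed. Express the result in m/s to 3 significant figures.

Coriolis parameter at 57°S:
f = 2Ω sin φ = 2 × 7.29×10⁻⁵ × sin 57° = 1.22×10⁻⁴ s⁻¹
Height gradient: |∂Z/∂n| = 120 m / 116000 m = 1.03×10⁻³
On a pressure surface, geostrophic balance gives V_g = (g/f)|∂Z/∂n|:
V_g = 9.81 × 1.03×10⁻³ / 1.22×10⁻⁴ = 83.0 m/s

83.0 m/s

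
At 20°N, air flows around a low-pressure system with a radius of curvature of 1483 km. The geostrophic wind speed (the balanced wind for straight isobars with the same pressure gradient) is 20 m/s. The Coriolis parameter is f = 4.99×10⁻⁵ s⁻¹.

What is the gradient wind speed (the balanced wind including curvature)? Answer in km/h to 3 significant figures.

Around a low, centrifugal force acts outward with Coriolis, so pressure-gradient force balances both:
(1/ρ)|∂P/∂n| = fV + V²/R  →  V² + fR·V − fR·V_g = 0
With fR = 4.99×10⁻⁵ × 1483×10³ m = 74.0 m/s:
V = [−fR + √((fR)² + 4 fR V_g)]/2 = [−74.0 + √(74.0² + 4×74.0×20)]/2 = 16.4 m/s
Subgeostrophic (V < V_g = 20 m/s), as expected around a low.
Converting: 16.4 m/s × 3.6 = 59.0 km/h

59.0 km/h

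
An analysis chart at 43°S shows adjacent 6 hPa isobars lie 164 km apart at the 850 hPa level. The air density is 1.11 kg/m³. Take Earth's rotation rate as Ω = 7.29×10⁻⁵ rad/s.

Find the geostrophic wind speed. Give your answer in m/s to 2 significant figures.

33 m/s

Coriolis parameter at 43°S:
f = 2Ω sin φ = 2 × 7.29×10⁻⁵ × sin 43° = 9.94×10⁻⁵ s⁻¹
Pressure gradient: |∂P/∂n| = 600 Pa / 164000 m = 3.66×10⁻³ Pa/m
Geostrophic balance (pressure-gradient force = Coriolis force):
V_g = (1/(fρ)) |∂P/∂n| = 3.66×10⁻³ / (9.94×10⁻⁵ × 1.11) = 33.1 m/s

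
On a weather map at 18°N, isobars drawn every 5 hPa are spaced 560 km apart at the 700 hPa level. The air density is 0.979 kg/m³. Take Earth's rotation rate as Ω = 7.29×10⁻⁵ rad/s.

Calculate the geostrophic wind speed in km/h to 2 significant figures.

73 km/h

Coriolis parameter at 18°N:
f = 2Ω sin φ = 2 × 7.29×10⁻⁵ × sin 18° = 4.51×10⁻⁵ s⁻¹
Pressure gradient: |∂P/∂n| = 500 Pa / 560000 m = 8.93×10⁻⁴ Pa/m
Geostrophic balance (pressure-gradient force = Coriolis force):
V_g = (1/(fρ)) |∂P/∂n| = 8.93×10⁻⁴ / (4.51×10⁻⁵ × 0.979) = 20.2 m/s
Converting: 20.2 m/s × 3.6 = 73 km/h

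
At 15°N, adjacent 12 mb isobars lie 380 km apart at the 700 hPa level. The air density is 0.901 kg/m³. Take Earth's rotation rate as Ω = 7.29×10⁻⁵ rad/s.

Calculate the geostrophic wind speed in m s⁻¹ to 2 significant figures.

Coriolis parameter at 15°N:
f = 2Ω sin φ = 2 × 7.29×10⁻⁵ × sin 15° = 3.77×10⁻⁵ s⁻¹
Pressure gradient: |∂P/∂n| = 1200 Pa / 380000 m = 3.16×10⁻³ Pa/m
Geostrophic balance (pressure-gradient force = Coriolis force):
V_g = (1/(fρ)) |∂P/∂n| = 3.16×10⁻³ / (3.77×10⁻⁵ × 0.901) = 92.9 m/s

93 m s⁻¹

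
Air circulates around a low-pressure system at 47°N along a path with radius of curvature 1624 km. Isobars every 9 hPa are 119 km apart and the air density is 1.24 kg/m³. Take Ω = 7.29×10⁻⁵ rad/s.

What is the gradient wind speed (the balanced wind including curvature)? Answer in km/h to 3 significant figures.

Coriolis parameter at 47°N:
f = 2Ω sin φ = 2 × 7.29×10⁻⁵ × sin 47° = 1.07×10⁻⁴ s⁻¹
Pressure gradient: |∂P/∂n| = 900 Pa / 119000 m = 7.56×10⁻³ Pa/m
Geostrophic speed: V_g = |∂P/∂n|/(fρ) = 7.56×10⁻³/(1.07×10⁻⁴ × 1.24) = 57.2 m/s
Around a low, centrifugal force acts outward with Coriolis, so pressure-gradient force balances both:
(1/ρ)|∂P/∂n| = fV + V²/R  →  V² + fR·V − fR·V_g = 0
With fR = 1.07×10⁻⁴ × 1624×10³ m = 173 m/s:
V = [−fR + √((fR)² + 4 fR V_g)]/2 = [−173 + √(173² + 4×173×57.2)]/2 = 45.3 m/s
Subgeostrophic (V < V_g = 57.2 m/s), as expected around a low.
Converting: 45.3 m/s × 3.6 = 163 km/h

163 km/h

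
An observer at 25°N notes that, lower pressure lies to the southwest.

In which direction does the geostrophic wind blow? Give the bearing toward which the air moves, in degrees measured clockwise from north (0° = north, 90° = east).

The pressure-gradient force points toward the southwest (bearing 225°).
Geostrophic balance: in the Northern Hemisphere the Coriolis force deflects motion to the right, so the geostrophic wind blows 90° to the right of the pressure-gradient force (low pressure on the left).
Rotating 225° by 90° clockwise gives 315° — the wind blows toward the northwest.

315°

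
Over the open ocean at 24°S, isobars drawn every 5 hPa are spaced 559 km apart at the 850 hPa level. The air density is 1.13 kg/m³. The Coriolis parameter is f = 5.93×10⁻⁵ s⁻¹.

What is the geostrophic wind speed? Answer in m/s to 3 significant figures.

Pressure gradient: |∂P/∂n| = 500 Pa / 559000 m = 8.94×10⁻⁴ Pa/m
Geostrophic balance (pressure-gradient force = Coriolis force):
V_g = (1/(fρ)) |∂P/∂n| = 8.94×10⁻⁴ / (5.93×10⁻⁵ × 1.13) = 13.3 m/s

13.3 m/s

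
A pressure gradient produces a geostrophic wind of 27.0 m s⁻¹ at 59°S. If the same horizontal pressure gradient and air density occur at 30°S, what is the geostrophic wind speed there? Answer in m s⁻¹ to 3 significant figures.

46.3 m s⁻¹

With the same pressure gradient and density, V_g ∝ 1/f ∝ 1/sin φ.
V₂ = V₁ · sin φ₁ / sin φ₂ = 27.0 × sin 59° / sin 30°
V₂ = 27.0 × 0.8572/0.5000 = 46.3 m s⁻¹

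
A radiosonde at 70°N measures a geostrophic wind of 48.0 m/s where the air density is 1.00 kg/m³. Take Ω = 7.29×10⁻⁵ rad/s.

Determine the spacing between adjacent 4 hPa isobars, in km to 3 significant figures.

60.8 km

Coriolis parameter at 70°N:
f = 2Ω sin φ = 2 × 7.29×10⁻⁵ × sin 70° = 1.37×10⁻⁴ s⁻¹
Geostrophic balance rearranged: |∂P/∂n| = f ρ V_g
|∂P/∂n| = 1.37×10⁻⁴ × 1.00 × 48.0 = 6.58×10⁻³ Pa/m
Isobar spacing: Δn = ΔP/|∂P/∂n| = 400 Pa / 6.58×10⁻³ Pa/m = 60824 m ≈ 60.8 km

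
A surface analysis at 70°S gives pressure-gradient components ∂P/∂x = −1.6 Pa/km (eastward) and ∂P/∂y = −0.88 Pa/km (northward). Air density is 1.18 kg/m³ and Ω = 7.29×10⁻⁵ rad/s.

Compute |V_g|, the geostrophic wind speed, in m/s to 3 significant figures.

11.3 m/s

Coriolis parameter at 70°S:
f = 2Ω sin φ = 2 × 7.29×10⁻⁵ × sin 70° = 1.37×10⁻⁴ s⁻¹
In the Southern Hemisphere f is negative: f = −1.37×10⁻⁴ s⁻¹.
Component geostrophic relations (x east, y north):
u_g = −(1/(fρ)) ∂P/∂y,  v_g = (1/(fρ)) ∂P/∂x
u_g = −(−0.88×10⁻³)/(−1.37×10⁻⁴ × 1.18) = −5.44 m/s;  v_g = (−1.6×10⁻³)/(−1.37×10⁻⁴ × 1.18) = 9.90 m/s
|V_g| = √(u_g² + v_g²) = 11.3 m/s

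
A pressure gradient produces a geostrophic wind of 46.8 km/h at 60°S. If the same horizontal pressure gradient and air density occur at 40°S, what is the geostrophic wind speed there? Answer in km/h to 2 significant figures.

63 km/h

With the same pressure gradient and density, V_g ∝ 1/f ∝ 1/sin φ.
V₂ = V₁ · sin φ₁ / sin φ₂ = 46.8 × sin 60° / sin 40°
V₂ = 46.8 × 0.8660/0.6428 = 63 km/h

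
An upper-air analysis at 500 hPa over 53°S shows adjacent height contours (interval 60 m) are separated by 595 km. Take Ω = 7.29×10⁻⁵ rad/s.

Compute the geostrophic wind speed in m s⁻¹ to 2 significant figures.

Coriolis parameter at 53°S:
f = 2Ω sin φ = 2 × 7.29×10⁻⁵ × sin 53° = 1.16×10⁻⁴ s⁻¹
Height gradient: |∂Z/∂n| = 60 m / 595000 m = 1.01×10⁻⁴
On a pressure surface, geostrophic balance gives V_g = (g/f)|∂Z/∂n|:
V_g = 9.81 × 1.01×10⁻⁴ / 1.16×10⁻⁴ = 8.50 m/s

8.5 m s⁻¹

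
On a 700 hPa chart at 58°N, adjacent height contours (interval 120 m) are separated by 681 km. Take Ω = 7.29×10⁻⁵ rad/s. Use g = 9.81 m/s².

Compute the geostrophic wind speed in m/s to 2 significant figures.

14 m/s

Coriolis parameter at 58°N:
f = 2Ω sin φ = 2 × 7.29×10⁻⁵ × sin 58° = 1.24×10⁻⁴ s⁻¹
Height gradient: |∂Z/∂n| = 120 m / 681000 m = 1.76×10⁻⁴
On a pressure surface, geostrophic balance gives V_g = (g/f)|∂Z/∂n|:
V_g = 9.81 × 1.76×10⁻⁴ / 1.24×10⁻⁴ = 14.0 m/s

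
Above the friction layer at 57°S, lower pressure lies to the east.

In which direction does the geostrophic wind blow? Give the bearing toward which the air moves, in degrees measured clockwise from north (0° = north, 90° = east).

000°

The pressure-gradient force points toward the east (bearing 090°).
Geostrophic balance: in the Southern Hemisphere the Coriolis force deflects motion to the left, so the geostrophic wind blows 90° to the left of the pressure-gradient force (low pressure on the right).
Rotating 090° by 90° counterclockwise gives 000° — the wind blows toward the north.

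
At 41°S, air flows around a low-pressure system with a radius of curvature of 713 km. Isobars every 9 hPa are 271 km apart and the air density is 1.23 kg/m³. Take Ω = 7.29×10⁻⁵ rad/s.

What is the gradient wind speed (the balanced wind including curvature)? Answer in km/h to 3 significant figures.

77.3 km/h

Coriolis parameter at 41°S:
f = 2Ω sin φ = 2 × 7.29×10⁻⁵ × sin 41° = 9.57×10⁻⁵ s⁻¹
Pressure gradient: |∂P/∂n| = 900 Pa / 271000 m = 3.32×10⁻³ Pa/m
Geostrophic speed: V_g = |∂P/∂n|/(fρ) = 3.32×10⁻³/(9.57×10⁻⁵ × 1.23) = 28.2 m/s
Around a low, centrifugal force acts outward with Coriolis, so pressure-gradient force balances both:
(1/ρ)|∂P/∂n| = fV + V²/R  →  V² + fR·V − fR·V_g = 0
With fR = 9.57×10⁻⁵ × 713×10³ m = 68.2 m/s:
V = [−fR + √((fR)² + 4 fR V_g)]/2 = [−68.2 + √(68.2² + 4×68.2×28.2)]/2 = 21.5 m/s
Subgeostrophic (V < V_g = 28.2 m/s), as expected around a low.
Converting: 21.5 m/s × 3.6 = 77.3 km/h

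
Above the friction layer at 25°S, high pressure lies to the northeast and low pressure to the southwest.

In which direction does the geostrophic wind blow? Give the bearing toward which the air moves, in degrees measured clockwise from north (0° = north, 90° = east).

The pressure-gradient force points toward the southwest (bearing 225°).
Geostrophic balance: in the Southern Hemisphere the Coriolis force deflects motion to the left, so the geostrophic wind blows 90° to the left of the pressure-gradient force (low pressure on the right).
Rotating 225° by 90° counterclockwise gives 135° — the wind blows toward the southeast.

135°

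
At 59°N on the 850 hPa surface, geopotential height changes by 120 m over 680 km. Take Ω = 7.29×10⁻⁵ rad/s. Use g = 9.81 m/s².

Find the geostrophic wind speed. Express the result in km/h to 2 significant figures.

50 km/h

Coriolis parameter at 59°N:
f = 2Ω sin φ = 2 × 7.29×10⁻⁵ × sin 59° = 1.25×10⁻⁴ s⁻¹
Height gradient: |∂Z/∂n| = 120 m / 680000 m = 1.76×10⁻⁴
On a pressure surface, geostrophic balance gives V_g = (g/f)|∂Z/∂n|:
V_g = 9.81 × 1.76×10⁻⁴ / 1.25×10⁻⁴ = 13.9 m/s
Converting: 13.9 m/s × 3.6 = 50 km/h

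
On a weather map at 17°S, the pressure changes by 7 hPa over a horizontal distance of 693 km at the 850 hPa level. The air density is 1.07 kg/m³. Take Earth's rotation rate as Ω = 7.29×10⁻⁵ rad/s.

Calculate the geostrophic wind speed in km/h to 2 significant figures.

80 km/h

Coriolis parameter at 17°S:
f = 2Ω sin φ = 2 × 7.29×10⁻⁵ × sin 17° = 4.26×10⁻⁵ s⁻¹
Pressure gradient: |∂P/∂n| = 700 Pa / 693000 m = 1.01×10⁻³ Pa/m
Geostrophic balance (pressure-gradient force = Coriolis force):
V_g = (1/(fρ)) |∂P/∂n| = 1.01×10⁻³ / (4.26×10⁻⁵ × 1.07) = 22.1 m/s
Converting: 22.1 m/s × 3.6 = 80 km/h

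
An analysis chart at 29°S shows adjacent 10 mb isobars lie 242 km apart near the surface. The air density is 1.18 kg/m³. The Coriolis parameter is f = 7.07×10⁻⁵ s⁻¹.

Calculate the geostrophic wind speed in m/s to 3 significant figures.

Pressure gradient: |∂P/∂n| = 1000 Pa / 242000 m = 4.13×10⁻³ Pa/m
Geostrophic balance (pressure-gradient force = Coriolis force):
V_g = (1/(fρ)) |∂P/∂n| = 4.13×10⁻³ / (7.07×10⁻⁵ × 1.18) = 49.5 m/s

49.5 m/s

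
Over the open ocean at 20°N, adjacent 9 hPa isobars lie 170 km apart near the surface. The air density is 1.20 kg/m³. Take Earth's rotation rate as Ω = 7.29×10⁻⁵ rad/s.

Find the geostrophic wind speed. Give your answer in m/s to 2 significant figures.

88 m/s

Coriolis parameter at 20°N:
f = 2Ω sin φ = 2 × 7.29×10⁻⁵ × sin 20° = 4.99×10⁻⁵ s⁻¹
Pressure gradient: |∂P/∂n| = 900 Pa / 170000 m = 5.29×10⁻³ Pa/m
Geostrophic balance (pressure-gradient force = Coriolis force):
V_g = (1/(fρ)) |∂P/∂n| = 5.29×10⁻³ / (4.99×10⁻⁵ × 1.20) = 88.5 m/s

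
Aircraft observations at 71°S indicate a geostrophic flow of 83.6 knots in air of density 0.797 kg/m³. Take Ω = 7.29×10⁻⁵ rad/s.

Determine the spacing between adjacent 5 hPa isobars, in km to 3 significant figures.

Coriolis parameter at 71°S:
f = 2Ω sin φ = 2 × 7.29×10⁻⁵ × sin 71° = 1.38×10⁻⁴ s⁻¹
Wind speed in SI: 83.6 knots = 43.0 m/s
Geostrophic balance rearranged: |∂P/∂n| = f ρ V_g
|∂P/∂n| = 1.38×10⁻⁴ × 0.797 × 43.0 = 4.73×10⁻³ Pa/m
Isobar spacing: Δn = ΔP/|∂P/∂n| = 500 Pa / 4.73×10⁻³ Pa/m = 105813 m ≈ 106 km

106 km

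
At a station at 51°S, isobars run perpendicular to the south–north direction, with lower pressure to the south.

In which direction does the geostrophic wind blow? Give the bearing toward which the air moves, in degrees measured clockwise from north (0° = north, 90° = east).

The pressure-gradient force points toward the south (bearing 180°).
Geostrophic balance: in the Southern Hemisphere the Coriolis force deflects motion to the left, so the geostrophic wind blows 90° to the left of the pressure-gradient force (low pressure on the right).
Rotating 180° by 90° counterclockwise gives 090° — the wind blows toward the east.

090°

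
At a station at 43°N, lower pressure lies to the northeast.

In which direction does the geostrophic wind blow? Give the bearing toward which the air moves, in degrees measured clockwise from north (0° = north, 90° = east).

135°

The pressure-gradient force points toward the northeast (bearing 045°).
Geostrophic balance: in the Northern Hemisphere the Coriolis force deflects motion to the right, so the geostrophic wind blows 90° to the right of the pressure-gradient force (low pressure on the left).
Rotating 045° by 90° clockwise gives 135° — the wind blows toward the southeast.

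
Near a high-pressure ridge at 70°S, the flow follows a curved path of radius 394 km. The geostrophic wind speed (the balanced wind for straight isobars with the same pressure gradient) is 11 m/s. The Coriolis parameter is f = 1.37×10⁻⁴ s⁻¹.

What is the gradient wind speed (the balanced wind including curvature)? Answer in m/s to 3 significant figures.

Around a high, pressure-gradient force acts outward with centrifugal, so Coriolis balances both:
fV = (1/ρ)|∂P/∂n| + V²/R  →  V² − fR·V + fR·V_g = 0
With fR = 1.37×10⁻⁴ × 394×10³ m = 54.0 m/s:
V = [fR − √((fR)² − 4 fR V_g)]/2 = [54.0 − √(54.0² − 4×54.0×11)]/2 = 15.4 m/s
Supergeostrophic (V > V_g = 11 m/s), as expected around a high.

15.4 m/s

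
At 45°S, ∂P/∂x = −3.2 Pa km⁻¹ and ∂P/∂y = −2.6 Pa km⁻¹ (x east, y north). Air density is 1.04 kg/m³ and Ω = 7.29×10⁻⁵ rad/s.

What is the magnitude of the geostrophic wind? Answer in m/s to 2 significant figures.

Coriolis parameter at 45°S:
f = 2Ω sin φ = 2 × 7.29×10⁻⁵ × sin 45° = 1.03×10⁻⁴ s⁻¹
In the Southern Hemisphere f is negative: f = −1.03×10⁻⁴ s⁻¹.
Component geostrophic relations (x east, y north):
u_g = −(1/(fρ)) ∂P/∂y,  v_g = (1/(fρ)) ∂P/∂x
u_g = −(−2.6×10⁻³)/(−1.03×10⁻⁴ × 1.04) = −24.2 m/s;  v_g = (−3.2×10⁻³)/(−1.03×10⁻⁴ × 1.04) = 29.8 m/s
|V_g| = √(u_g² + v_g²) = 38.5 m/s

38 m/s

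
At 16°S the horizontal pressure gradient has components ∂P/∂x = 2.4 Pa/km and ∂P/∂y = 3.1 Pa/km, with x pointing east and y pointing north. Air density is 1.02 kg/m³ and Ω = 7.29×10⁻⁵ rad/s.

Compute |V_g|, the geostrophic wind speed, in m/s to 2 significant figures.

96 m/s

Coriolis parameter at 16°S:
f = 2Ω sin φ = 2 × 7.29×10⁻⁵ × sin 16° = 4.02×10⁻⁵ s⁻¹
In the Southern Hemisphere f is negative: f = −4.02×10⁻⁵ s⁻¹.
Component geostrophic relations (x east, y north):
u_g = −(1/(fρ)) ∂P/∂y,  v_g = (1/(fρ)) ∂P/∂x
u_g = −(3.1×10⁻³)/(−4.02×10⁻⁵ × 1.02) = 75.6 m/s;  v_g = (2.4×10⁻³)/(−4.02×10⁻⁵ × 1.02) = −58.5 m/s
|V_g| = √(u_g² + v_g²) = 95.6 m/s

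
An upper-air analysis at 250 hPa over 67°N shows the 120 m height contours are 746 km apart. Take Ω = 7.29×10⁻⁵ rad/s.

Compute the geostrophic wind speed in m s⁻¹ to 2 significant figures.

12 m s⁻¹

Coriolis parameter at 67°N:
f = 2Ω sin φ = 2 × 7.29×10⁻⁵ × sin 67° = 1.34×10⁻⁴ s⁻¹
Height gradient: |∂Z/∂n| = 120 m / 746000 m = 1.61×10⁻⁴
On a pressure surface, geostrophic balance gives V_g = (g/f)|∂Z/∂n|:
V_g = 9.81 × 1.61×10⁻⁴ / 1.34×10⁻⁴ = 11.8 m/s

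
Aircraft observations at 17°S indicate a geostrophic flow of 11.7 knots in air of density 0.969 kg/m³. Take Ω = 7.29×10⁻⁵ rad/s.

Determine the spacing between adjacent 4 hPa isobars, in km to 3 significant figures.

1610 km

Coriolis parameter at 17°S:
f = 2Ω sin φ = 2 × 7.29×10⁻⁵ × sin 17° = 4.26×10⁻⁵ s⁻¹
Wind speed in SI: 11.7 knots = 6.02 m/s
Geostrophic balance rearranged: |∂P/∂n| = f ρ V_g
|∂P/∂n| = 4.26×10⁻⁵ × 0.969 × 6.02 = 2.49×10⁻⁴ Pa/m
Isobar spacing: Δn = ΔP/|∂P/∂n| = 400 Pa / 2.49×10⁻⁴ Pa/m = 1608864 m ≈ 1610 km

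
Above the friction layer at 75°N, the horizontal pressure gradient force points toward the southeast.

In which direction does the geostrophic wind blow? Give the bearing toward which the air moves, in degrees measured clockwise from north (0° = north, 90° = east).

The pressure-gradient force points toward the southeast (bearing 135°).
Geostrophic balance: in the Northern Hemisphere the Coriolis force deflects motion to the right, so the geostrophic wind blows 90° to the right of the pressure-gradient force (low pressure on the left).
Rotating 135° by 90° clockwise gives 225° — the wind blows toward the southwest.

225°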